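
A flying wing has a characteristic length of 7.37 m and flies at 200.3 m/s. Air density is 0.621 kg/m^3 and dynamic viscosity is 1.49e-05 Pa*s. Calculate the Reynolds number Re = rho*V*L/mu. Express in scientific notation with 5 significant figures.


Step 1: Numerator = rho * V * L = 0.621 * 200.3 * 7.37 = 916.727031
Step 2: Re = 916.727031 / 1.49e-05
Step 3: Re = 6.1525e+07

6.1525e+07


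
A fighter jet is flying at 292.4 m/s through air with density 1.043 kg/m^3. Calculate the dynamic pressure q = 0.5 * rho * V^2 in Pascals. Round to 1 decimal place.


Step 1: V^2 = 292.4^2 = 85497.76
Step 2: q = 0.5 * 1.043 * 85497.76
Step 3: q = 44587.1 Pa

44587.1


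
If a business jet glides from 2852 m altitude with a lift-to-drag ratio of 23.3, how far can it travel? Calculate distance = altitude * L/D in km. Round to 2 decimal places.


Step 1: Glide distance = altitude * L/D = 2852 * 23.3 = 66451.6 m
Step 2: Convert to km: 66451.6 / 1000 = 66.45 km

66.45


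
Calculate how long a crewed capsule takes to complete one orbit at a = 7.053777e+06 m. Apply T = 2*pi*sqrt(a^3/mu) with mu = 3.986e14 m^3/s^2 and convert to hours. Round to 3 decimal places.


Step 1: a^3 / mu = 3.509661e+20 / 3.986e14 = 8.804970e+05
Step 2: sqrt(8.804970e+05) = 938.348 s
Step 3: T = 2*pi * 938.348 = 5895.81 s
Step 4: T in hours = 5895.81 / 3600 = 1.638 hours

1.638


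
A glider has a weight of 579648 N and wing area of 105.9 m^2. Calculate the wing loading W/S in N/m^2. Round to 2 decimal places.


Step 1: Wing loading = W / S = 579648 / 105.9
Step 2: Wing loading = 5473.54 N/m^2

5473.54


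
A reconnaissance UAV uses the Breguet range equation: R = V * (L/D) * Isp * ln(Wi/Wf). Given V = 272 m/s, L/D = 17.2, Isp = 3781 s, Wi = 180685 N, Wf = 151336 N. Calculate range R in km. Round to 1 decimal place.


Step 1: Coefficient = V * (L/D) * Isp = 272 * 17.2 * 3781 = 17689030.4 m
Step 2: Wi/Wf = 180685 / 151336 = 1.193933
Step 3: ln(1.193933) = 0.177253
Step 4: R = 17689030.4 * 0.177253 = 3135427.6 m = 3135.4 km

3135.4


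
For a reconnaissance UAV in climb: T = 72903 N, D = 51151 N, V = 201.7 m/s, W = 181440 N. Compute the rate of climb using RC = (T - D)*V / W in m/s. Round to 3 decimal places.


Step 1: Excess thrust = T - D = 72903 - 51151 = 21752 N
Step 2: Excess power = 21752 * 201.7 = 4387378.4 W
Step 3: RC = 4387378.4 / 181440 = 24.181 m/s

24.181


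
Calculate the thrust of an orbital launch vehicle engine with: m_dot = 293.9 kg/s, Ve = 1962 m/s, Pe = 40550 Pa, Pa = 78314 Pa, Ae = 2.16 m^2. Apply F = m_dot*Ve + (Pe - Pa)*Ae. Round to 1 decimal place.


Step 1: Momentum thrust = m_dot * Ve = 293.9 * 1962 = 576631.8 N
Step 2: Pressure thrust = (Pe - Pa) * Ae = (40550 - 78314) * 2.16 = -81570.24 N
Step 3: Total thrust F = 576631.8 + -81570.24 = 495061.6 N

495061.6


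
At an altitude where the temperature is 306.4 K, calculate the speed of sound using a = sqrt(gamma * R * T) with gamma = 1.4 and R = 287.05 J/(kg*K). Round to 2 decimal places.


Step 1: gamma * R * T = 1.4 * 287.05 * 306.4 = 123132.968
Step 2: a = sqrt(123132.968) = 350.90 m/s

350.90


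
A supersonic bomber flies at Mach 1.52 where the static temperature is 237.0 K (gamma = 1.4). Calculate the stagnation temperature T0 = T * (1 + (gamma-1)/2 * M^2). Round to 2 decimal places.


Step 1: (gamma-1)/2 = 0.2
Step 2: M^2 = 2.3104
Step 3: 1 + 0.2 * 2.3104 = 1.46208
Step 4: T0 = 237.0 * 1.46208 = 346.51 K

346.51


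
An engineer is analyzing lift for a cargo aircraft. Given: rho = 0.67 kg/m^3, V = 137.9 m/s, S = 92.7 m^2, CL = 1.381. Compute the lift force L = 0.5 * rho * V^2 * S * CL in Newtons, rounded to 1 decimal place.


Step 1: Calculate dynamic pressure q = 0.5 * 0.67 * 137.9^2 = 0.5 * 0.67 * 19016.41 = 6370.4974 Pa
Step 2: Multiply by wing area and lift coefficient: L = 6370.4974 * 92.7 * 1.381
Step 3: L = 590545.1043 * 1.381 = 815542.8 N

815542.8


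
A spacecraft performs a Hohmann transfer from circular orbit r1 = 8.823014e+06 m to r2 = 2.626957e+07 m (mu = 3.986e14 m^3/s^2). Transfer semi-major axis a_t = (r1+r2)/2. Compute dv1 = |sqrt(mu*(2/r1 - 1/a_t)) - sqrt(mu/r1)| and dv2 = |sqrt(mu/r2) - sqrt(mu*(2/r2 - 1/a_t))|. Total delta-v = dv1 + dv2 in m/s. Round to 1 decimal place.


Step 1: Transfer semi-major axis a_t = (8.823014e+06 + 2.626957e+07) / 2 = 1.754629e+07 m
Step 2: v1 (circular at r1) = sqrt(mu/r1) = 6721.41 m/s
Step 3: v_t1 = sqrt(mu*(2/r1 - 1/a_t)) = 8224.21 m/s
Step 4: dv1 = |8224.21 - 6721.41| = 1502.8 m/s
Step 5: v2 (circular at r2) = 3895.31 m/s, v_t2 = 2762.22 m/s
Step 6: dv2 = |3895.31 - 2762.22| = 1133.09 m/s
Step 7: Total delta-v = 1502.8 + 1133.09 = 2635.9 m/s

2635.9


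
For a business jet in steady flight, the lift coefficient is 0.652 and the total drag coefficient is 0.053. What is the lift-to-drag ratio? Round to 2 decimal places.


Step 1: L/D = CL / CD = 0.652 / 0.053
Step 2: L/D = 12.30

12.30


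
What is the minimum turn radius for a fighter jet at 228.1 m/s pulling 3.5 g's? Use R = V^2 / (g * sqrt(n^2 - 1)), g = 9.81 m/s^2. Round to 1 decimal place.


Step 1: V^2 = 228.1^2 = 52029.61
Step 2: n^2 - 1 = 3.5^2 - 1 = 11.25
Step 3: sqrt(11.25) = 3.354102
Step 4: R = 52029.61 / (9.81 * 3.354102) = 1581.3 m

1581.3


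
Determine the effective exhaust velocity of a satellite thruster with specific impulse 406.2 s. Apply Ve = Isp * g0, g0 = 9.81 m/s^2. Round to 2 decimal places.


Step 1: Ve = Isp * g0 = 406.2 * 9.81
Step 2: Ve = 3984.82 m/s

3984.82


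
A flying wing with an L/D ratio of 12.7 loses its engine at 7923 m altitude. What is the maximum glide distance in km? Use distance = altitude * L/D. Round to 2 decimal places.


Step 1: Glide distance = altitude * L/D = 7923 * 12.7 = 100622.1 m
Step 2: Convert to km: 100622.1 / 1000 = 100.62 km

100.62


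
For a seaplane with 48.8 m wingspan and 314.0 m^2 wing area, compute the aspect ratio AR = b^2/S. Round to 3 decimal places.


Step 1: b^2 = 48.8^2 = 2381.44
Step 2: AR = 2381.44 / 314.0 = 7.584

7.584


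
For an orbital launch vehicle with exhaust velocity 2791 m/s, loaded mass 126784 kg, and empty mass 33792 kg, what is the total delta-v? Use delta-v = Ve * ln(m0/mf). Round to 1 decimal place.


Step 1: Mass ratio m0/mf = 126784 / 33792 = 3.751894
Step 2: ln(3.751894) = 1.322261
Step 3: delta-v = 2791 * 1.322261 = 3690.4 m/s

3690.4


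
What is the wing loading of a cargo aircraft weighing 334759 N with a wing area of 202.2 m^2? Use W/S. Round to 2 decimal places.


Step 1: Wing loading = W / S = 334759 / 202.2
Step 2: Wing loading = 1655.58 N/m^2

1655.58


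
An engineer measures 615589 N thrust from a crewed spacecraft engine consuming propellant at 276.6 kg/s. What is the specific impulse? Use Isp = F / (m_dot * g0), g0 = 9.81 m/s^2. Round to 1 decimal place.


Step 1: m_dot * g0 = 276.6 * 9.81 = 2713.45
Step 2: Isp = 615589 / 2713.45 = 226.9 s

226.9


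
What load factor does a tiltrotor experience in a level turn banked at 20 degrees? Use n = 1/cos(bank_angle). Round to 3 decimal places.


Step 1: Convert 20 degrees to radians = 0.349066
Step 2: cos(20 deg) = 0.939693
Step 3: n = 1 / 0.939693 = 1.064

1.064


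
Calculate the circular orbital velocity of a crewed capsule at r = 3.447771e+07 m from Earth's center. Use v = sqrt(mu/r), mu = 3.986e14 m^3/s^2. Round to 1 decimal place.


Step 1: mu / r = 3.986e14 / 3.447771e+07 = 11561092.6596
Step 2: v = sqrt(11561092.6596) = 3400.2 m/s

3400.2


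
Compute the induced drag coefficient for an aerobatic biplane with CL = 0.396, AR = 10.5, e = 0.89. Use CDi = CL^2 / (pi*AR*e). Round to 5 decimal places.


Step 1: CL^2 = 0.396^2 = 0.156816
Step 2: pi * AR * e = 3.14159 * 10.5 * 0.89 = 29.358183
Step 3: CDi = 0.156816 / 29.358183 = 0.00534

0.00534


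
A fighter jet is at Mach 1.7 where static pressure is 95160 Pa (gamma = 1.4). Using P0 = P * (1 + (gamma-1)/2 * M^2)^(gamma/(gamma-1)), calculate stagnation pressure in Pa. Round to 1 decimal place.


Step 1: (gamma-1)/2 * M^2 = 0.2 * 2.89 = 0.578
Step 2: 1 + 0.578 = 1.578
Step 3: Exponent gamma/(gamma-1) = 3.5
Step 4: P0 = 95160 * 1.578^3.5 = 469709.1 Pa

469709.1


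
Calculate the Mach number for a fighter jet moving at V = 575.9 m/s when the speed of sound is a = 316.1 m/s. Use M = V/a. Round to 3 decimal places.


Step 1: M = V / a = 575.9 / 316.1
Step 2: M = 1.822

1.822


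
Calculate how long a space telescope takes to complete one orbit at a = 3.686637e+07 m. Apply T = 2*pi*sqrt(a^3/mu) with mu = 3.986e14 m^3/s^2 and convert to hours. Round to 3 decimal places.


Step 1: a^3 / mu = 5.010616e+22 / 3.986e14 = 1.257054e+08
Step 2: sqrt(1.257054e+08) = 11211.8407 s
Step 3: T = 2*pi * 11211.8407 = 70446.07 s
Step 4: T in hours = 70446.07 / 3600 = 19.568 hours

19.568


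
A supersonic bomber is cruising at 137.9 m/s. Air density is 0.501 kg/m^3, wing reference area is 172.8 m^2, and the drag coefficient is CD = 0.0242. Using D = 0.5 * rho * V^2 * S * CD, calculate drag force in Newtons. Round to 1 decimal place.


Step 1: Dynamic pressure q = 0.5 * 0.501 * 137.9^2 = 4763.6107 Pa
Step 2: Drag D = q * S * CD = 4763.6107 * 172.8 * 0.0242
Step 3: D = 19920.3 N

19920.3


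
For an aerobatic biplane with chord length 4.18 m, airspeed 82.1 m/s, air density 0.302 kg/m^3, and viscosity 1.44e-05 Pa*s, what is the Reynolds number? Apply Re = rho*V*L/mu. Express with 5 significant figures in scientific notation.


Step 1: Numerator = rho * V * L = 0.302 * 82.1 * 4.18 = 103.639756
Step 2: Re = 103.639756 / 1.44e-05
Step 3: Re = 7.1972e+06

7.1972e+06


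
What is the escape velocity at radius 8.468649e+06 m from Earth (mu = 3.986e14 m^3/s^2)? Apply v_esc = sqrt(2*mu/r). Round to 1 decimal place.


Step 1: 2*mu/r = 2 * 3.986e14 / 8.468649e+06 = 94135440.0212
Step 2: v_esc = sqrt(94135440.0212) = 9702.3 m/s

9702.3


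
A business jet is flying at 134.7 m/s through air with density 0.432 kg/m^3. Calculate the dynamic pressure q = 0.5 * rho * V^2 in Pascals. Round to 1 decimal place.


Step 1: V^2 = 134.7^2 = 18144.09
Step 2: q = 0.5 * 0.432 * 18144.09
Step 3: q = 3919.1 Pa

3919.1


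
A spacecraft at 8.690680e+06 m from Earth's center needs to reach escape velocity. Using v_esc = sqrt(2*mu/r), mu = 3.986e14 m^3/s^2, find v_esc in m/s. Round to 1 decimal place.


Step 1: 2*mu/r = 2 * 3.986e14 / 8.690680e+06 = 91730451.4722
Step 2: v_esc = sqrt(91730451.4722) = 9577.6 m/s

9577.6


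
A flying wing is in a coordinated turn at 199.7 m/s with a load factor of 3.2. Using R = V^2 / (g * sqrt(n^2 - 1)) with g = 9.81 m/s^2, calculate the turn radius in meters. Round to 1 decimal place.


Step 1: V^2 = 199.7^2 = 39880.09
Step 2: n^2 - 1 = 3.2^2 - 1 = 9.24
Step 3: sqrt(9.24) = 3.039737
Step 4: R = 39880.09 / (9.81 * 3.039737) = 1337.4 m

1337.4


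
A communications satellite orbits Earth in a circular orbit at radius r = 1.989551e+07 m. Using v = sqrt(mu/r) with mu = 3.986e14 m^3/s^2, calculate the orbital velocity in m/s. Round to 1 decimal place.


Step 1: mu / r = 3.986e14 / 1.989551e+07 = 20034671.1394
Step 2: v = sqrt(20034671.1394) = 4476.0 m/s

4476.0


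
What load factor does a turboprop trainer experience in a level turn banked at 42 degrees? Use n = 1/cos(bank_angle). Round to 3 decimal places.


Step 1: Convert 42 degrees to radians = 0.733038
Step 2: cos(42 deg) = 0.743145
Step 3: n = 1 / 0.743145 = 1.346

1.346


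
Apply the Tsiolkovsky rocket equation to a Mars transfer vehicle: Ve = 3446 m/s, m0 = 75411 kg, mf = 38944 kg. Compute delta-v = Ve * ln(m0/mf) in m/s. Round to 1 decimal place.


Step 1: Mass ratio m0/mf = 75411 / 38944 = 1.936396
Step 2: ln(1.936396) = 0.660828
Step 3: delta-v = 3446 * 0.660828 = 2277.2 m/s

2277.2


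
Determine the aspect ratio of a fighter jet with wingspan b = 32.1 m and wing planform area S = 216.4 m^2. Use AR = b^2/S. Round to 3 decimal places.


Step 1: b^2 = 32.1^2 = 1030.41
Step 2: AR = 1030.41 / 216.4 = 4.762

4.762


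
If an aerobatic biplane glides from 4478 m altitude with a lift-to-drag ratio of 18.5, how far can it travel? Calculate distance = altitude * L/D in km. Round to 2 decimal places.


Step 1: Glide distance = altitude * L/D = 4478 * 18.5 = 82843.0 m
Step 2: Convert to km: 82843.0 / 1000 = 82.84 km

82.84


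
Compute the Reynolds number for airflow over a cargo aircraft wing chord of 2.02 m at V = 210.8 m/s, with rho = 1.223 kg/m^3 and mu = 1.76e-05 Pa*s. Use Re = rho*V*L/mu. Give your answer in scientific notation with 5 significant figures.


Step 1: Numerator = rho * V * L = 1.223 * 210.8 * 2.02 = 520.772968
Step 2: Re = 520.772968 / 1.76e-05
Step 3: Re = 2.9589e+07

2.9589e+07


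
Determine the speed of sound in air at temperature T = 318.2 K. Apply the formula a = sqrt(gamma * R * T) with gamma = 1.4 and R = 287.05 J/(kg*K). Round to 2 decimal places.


Step 1: gamma * R * T = 1.4 * 287.05 * 318.2 = 127875.034
Step 2: a = sqrt(127875.034) = 357.60 m/s

357.60


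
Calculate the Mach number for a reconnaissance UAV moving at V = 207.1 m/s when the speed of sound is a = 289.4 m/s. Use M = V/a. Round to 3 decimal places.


Step 1: M = V / a = 207.1 / 289.4
Step 2: M = 0.716

0.716


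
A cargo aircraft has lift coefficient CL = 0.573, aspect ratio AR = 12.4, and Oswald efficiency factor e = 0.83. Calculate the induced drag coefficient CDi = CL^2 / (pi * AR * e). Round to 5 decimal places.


Step 1: CL^2 = 0.573^2 = 0.328329
Step 2: pi * AR * e = 3.14159 * 12.4 * 0.83 = 32.333272
Step 3: CDi = 0.328329 / 32.333272 = 0.01015

0.01015


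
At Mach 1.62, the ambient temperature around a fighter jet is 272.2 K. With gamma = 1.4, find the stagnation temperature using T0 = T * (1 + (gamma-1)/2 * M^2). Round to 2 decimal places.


Step 1: (gamma-1)/2 = 0.2
Step 2: M^2 = 2.6244
Step 3: 1 + 0.2 * 2.6244 = 1.52488
Step 4: T0 = 272.2 * 1.52488 = 415.07 K

415.07


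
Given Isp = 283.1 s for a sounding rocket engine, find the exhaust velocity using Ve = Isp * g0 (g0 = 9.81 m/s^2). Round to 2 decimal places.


Step 1: Ve = Isp * g0 = 283.1 * 9.81
Step 2: Ve = 2777.21 m/s

2777.21


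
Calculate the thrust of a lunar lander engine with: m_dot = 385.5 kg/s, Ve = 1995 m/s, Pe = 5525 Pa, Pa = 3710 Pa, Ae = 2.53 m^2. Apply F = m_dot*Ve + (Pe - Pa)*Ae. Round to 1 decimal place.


Step 1: Momentum thrust = m_dot * Ve = 385.5 * 1995 = 769072.5 N
Step 2: Pressure thrust = (Pe - Pa) * Ae = (5525 - 3710) * 2.53 = 4591.95 N
Step 3: Total thrust F = 769072.5 + 4591.95 = 773664.5 N

773664.5


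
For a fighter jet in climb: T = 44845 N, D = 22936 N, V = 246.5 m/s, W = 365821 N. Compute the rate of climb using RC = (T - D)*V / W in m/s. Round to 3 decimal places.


Step 1: Excess thrust = T - D = 44845 - 22936 = 21909 N
Step 2: Excess power = 21909 * 246.5 = 5400568.5 W
Step 3: RC = 5400568.5 / 365821 = 14.763 m/s

14.763


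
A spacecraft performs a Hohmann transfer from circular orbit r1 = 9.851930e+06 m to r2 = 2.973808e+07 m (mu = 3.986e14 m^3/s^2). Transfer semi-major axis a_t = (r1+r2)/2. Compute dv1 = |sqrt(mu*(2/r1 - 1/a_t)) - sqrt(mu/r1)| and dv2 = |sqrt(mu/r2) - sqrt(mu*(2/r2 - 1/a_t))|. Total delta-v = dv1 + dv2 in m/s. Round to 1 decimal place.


Step 1: Transfer semi-major axis a_t = (9.851930e+06 + 2.973808e+07) / 2 = 1.979500e+07 m
Step 2: v1 (circular at r1) = sqrt(mu/r1) = 6360.75 m/s
Step 3: v_t1 = sqrt(mu*(2/r1 - 1/a_t)) = 7796.27 m/s
Step 4: dv1 = |7796.27 - 6360.75| = 1435.52 m/s
Step 5: v2 (circular at r2) = 3661.1 m/s, v_t2 = 2582.83 m/s
Step 6: dv2 = |3661.1 - 2582.83| = 1078.28 m/s
Step 7: Total delta-v = 1435.52 + 1078.28 = 2513.8 m/s

2513.8


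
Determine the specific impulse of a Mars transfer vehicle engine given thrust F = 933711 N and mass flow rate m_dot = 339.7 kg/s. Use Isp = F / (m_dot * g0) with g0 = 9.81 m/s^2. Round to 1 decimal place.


Step 1: m_dot * g0 = 339.7 * 9.81 = 3332.46
Step 2: Isp = 933711 / 3332.46 = 280.2 s

280.2


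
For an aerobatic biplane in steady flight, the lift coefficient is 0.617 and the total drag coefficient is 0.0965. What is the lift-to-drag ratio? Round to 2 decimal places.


Step 1: L/D = CL / CD = 0.617 / 0.0965
Step 2: L/D = 6.39

6.39


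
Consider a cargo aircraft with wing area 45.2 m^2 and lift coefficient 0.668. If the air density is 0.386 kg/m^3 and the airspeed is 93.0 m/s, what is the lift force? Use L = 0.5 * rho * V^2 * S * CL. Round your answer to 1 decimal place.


Step 1: Calculate dynamic pressure q = 0.5 * 0.386 * 93.0^2 = 0.5 * 0.386 * 8649.0 = 1669.257 Pa
Step 2: Multiply by wing area and lift coefficient: L = 1669.257 * 45.2 * 0.668
Step 3: L = 75450.4164 * 0.668 = 50400.9 N

50400.9


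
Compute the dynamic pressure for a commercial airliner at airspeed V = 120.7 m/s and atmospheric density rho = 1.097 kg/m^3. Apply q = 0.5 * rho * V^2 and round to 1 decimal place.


Step 1: V^2 = 120.7^2 = 14568.49
Step 2: q = 0.5 * 1.097 * 14568.49
Step 3: q = 7990.8 Pa

7990.8


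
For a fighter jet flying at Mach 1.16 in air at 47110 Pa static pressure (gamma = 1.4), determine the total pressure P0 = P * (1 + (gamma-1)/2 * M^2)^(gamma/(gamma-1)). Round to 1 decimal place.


Step 1: (gamma-1)/2 * M^2 = 0.2 * 1.3456 = 0.26912
Step 2: 1 + 0.26912 = 1.26912
Step 3: Exponent gamma/(gamma-1) = 3.5
Step 4: P0 = 47110 * 1.26912^3.5 = 108485.7 Pa

108485.7


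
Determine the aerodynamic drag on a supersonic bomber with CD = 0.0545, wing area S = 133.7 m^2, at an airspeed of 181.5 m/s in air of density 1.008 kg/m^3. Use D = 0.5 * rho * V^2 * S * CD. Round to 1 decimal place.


Step 1: Dynamic pressure q = 0.5 * 1.008 * 181.5^2 = 16602.894 Pa
Step 2: Drag D = q * S * CD = 16602.894 * 133.7 * 0.0545
Step 3: D = 120979.5 N

120979.5


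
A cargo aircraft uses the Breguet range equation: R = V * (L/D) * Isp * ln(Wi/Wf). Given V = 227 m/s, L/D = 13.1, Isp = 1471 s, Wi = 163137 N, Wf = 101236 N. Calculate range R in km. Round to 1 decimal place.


Step 1: Coefficient = V * (L/D) * Isp = 227 * 13.1 * 1471 = 4374312.7 m
Step 2: Wi/Wf = 163137 / 101236 = 1.611452
Step 3: ln(1.611452) = 0.477136
Step 4: R = 4374312.7 * 0.477136 = 2087141.7 m = 2087.1 km

2087.1


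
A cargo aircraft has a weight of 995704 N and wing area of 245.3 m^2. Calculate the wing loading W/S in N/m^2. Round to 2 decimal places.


Step 1: Wing loading = W / S = 995704 / 245.3
Step 2: Wing loading = 4059.13 N/m^2

4059.13


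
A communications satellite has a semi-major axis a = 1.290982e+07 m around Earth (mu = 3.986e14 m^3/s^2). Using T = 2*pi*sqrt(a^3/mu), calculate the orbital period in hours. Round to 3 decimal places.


Step 1: a^3 / mu = 2.151595e+21 / 3.986e14 = 5.397881e+06
Step 2: sqrt(5.397881e+06) = 2323.3339 s
Step 3: T = 2*pi * 2323.3339 = 14597.94 s
Step 4: T in hours = 14597.94 / 3600 = 4.055 hours

4.055


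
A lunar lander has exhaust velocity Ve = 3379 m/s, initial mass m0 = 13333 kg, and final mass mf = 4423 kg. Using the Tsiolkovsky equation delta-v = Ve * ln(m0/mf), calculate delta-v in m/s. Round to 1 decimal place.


Step 1: Mass ratio m0/mf = 13333 / 4423 = 3.01447
Step 2: ln(3.01447) = 1.103424
Step 3: delta-v = 3379 * 1.103424 = 3728.5 m/s

3728.5


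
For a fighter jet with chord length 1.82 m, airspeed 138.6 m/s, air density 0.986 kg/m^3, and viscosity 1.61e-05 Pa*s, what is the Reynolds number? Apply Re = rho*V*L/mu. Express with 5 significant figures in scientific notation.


Step 1: Numerator = rho * V * L = 0.986 * 138.6 * 1.82 = 248.720472
Step 2: Re = 248.720472 / 1.61e-05
Step 3: Re = 1.5448e+07

1.5448e+07


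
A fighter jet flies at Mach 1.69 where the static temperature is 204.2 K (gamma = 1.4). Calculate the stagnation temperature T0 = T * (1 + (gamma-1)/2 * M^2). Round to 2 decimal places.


Step 1: (gamma-1)/2 = 0.2
Step 2: M^2 = 2.8561
Step 3: 1 + 0.2 * 2.8561 = 1.57122
Step 4: T0 = 204.2 * 1.57122 = 320.84 K

320.84


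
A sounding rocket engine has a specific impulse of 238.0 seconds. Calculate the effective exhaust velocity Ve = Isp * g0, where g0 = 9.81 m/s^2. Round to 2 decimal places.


Step 1: Ve = Isp * g0 = 238.0 * 9.81
Step 2: Ve = 2334.78 m/s

2334.78


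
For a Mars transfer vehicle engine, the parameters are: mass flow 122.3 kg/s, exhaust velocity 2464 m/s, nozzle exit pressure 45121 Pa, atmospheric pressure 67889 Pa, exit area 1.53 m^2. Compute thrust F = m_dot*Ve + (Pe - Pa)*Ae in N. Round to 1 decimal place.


Step 1: Momentum thrust = m_dot * Ve = 122.3 * 2464 = 301347.2 N
Step 2: Pressure thrust = (Pe - Pa) * Ae = (45121 - 67889) * 1.53 = -34835.04 N
Step 3: Total thrust F = 301347.2 + -34835.04 = 266512.2 N

266512.2


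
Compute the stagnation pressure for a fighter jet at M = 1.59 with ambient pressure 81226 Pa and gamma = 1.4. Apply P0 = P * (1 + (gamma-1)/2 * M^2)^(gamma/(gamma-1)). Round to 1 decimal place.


Step 1: (gamma-1)/2 * M^2 = 0.2 * 2.5281 = 0.50562
Step 2: 1 + 0.50562 = 1.50562
Step 3: Exponent gamma/(gamma-1) = 3.5
Step 4: P0 = 81226 * 1.50562^3.5 = 340172.2 Pa

340172.2


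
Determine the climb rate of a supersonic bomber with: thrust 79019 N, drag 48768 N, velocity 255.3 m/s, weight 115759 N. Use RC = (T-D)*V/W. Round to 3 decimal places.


Step 1: Excess thrust = T - D = 79019 - 48768 = 30251 N
Step 2: Excess power = 30251 * 255.3 = 7723080.3 W
Step 3: RC = 7723080.3 / 115759 = 66.717 m/s

66.717


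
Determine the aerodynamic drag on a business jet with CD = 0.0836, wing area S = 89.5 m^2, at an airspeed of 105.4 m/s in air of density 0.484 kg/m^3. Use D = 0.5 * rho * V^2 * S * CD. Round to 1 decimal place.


Step 1: Dynamic pressure q = 0.5 * 0.484 * 105.4^2 = 2688.4167 Pa
Step 2: Drag D = q * S * CD = 2688.4167 * 89.5 * 0.0836
Step 3: D = 20115.3 N

20115.3


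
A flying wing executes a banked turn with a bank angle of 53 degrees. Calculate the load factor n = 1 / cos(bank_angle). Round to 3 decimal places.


Step 1: Convert 53 degrees to radians = 0.925025
Step 2: cos(53 deg) = 0.601815
Step 3: n = 1 / 0.601815 = 1.662

1.662


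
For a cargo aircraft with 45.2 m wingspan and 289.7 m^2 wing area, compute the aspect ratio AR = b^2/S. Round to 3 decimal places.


Step 1: b^2 = 45.2^2 = 2043.04
Step 2: AR = 2043.04 / 289.7 = 7.052

7.052


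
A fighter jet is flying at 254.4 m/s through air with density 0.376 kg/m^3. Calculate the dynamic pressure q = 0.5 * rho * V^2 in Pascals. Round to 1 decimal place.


Step 1: V^2 = 254.4^2 = 64719.36
Step 2: q = 0.5 * 0.376 * 64719.36
Step 3: q = 12167.2 Pa

12167.2


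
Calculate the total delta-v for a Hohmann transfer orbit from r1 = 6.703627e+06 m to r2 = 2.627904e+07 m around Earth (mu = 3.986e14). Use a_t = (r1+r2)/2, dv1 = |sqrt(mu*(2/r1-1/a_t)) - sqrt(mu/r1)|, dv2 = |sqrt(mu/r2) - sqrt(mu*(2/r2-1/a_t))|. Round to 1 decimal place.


Step 1: Transfer semi-major axis a_t = (6.703627e+06 + 2.627904e+07) / 2 = 1.649133e+07 m
Step 2: v1 (circular at r1) = sqrt(mu/r1) = 7711.05 m/s
Step 3: v_t1 = sqrt(mu*(2/r1 - 1/a_t)) = 9733.98 m/s
Step 4: dv1 = |9733.98 - 7711.05| = 2022.93 m/s
Step 5: v2 (circular at r2) = 3894.61 m/s, v_t2 = 2483.08 m/s
Step 6: dv2 = |3894.61 - 2483.08| = 1411.53 m/s
Step 7: Total delta-v = 2022.93 + 1411.53 = 3434.5 m/s

3434.5


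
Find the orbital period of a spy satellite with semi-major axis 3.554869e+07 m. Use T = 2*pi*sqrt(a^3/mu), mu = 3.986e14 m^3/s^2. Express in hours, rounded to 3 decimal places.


Step 1: a^3 / mu = 4.492321e+22 / 3.986e14 = 1.127025e+08
Step 2: sqrt(1.127025e+08) = 10616.1429 s
Step 3: T = 2*pi * 10616.1429 = 66703.19 s
Step 4: T in hours = 66703.19 / 3600 = 18.529 hours

18.529


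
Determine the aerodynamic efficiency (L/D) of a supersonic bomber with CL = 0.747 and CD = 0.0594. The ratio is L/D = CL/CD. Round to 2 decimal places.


Step 1: L/D = CL / CD = 0.747 / 0.0594
Step 2: L/D = 12.58

12.58


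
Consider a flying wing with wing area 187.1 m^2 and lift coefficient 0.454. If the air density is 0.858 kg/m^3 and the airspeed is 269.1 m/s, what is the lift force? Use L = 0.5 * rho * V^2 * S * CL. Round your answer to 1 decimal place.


Step 1: Calculate dynamic pressure q = 0.5 * 0.858 * 269.1^2 = 0.5 * 0.858 * 72414.81 = 31065.9535 Pa
Step 2: Multiply by wing area and lift coefficient: L = 31065.9535 * 187.1 * 0.454
Step 3: L = 5812439.898 * 0.454 = 2638847.7 N

2638847.7


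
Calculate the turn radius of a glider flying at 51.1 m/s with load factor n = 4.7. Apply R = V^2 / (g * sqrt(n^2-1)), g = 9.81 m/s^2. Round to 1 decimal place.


Step 1: V^2 = 51.1^2 = 2611.21
Step 2: n^2 - 1 = 4.7^2 - 1 = 21.09
Step 3: sqrt(21.09) = 4.592385
Step 4: R = 2611.21 / (9.81 * 4.592385) = 58.0 m

58.0


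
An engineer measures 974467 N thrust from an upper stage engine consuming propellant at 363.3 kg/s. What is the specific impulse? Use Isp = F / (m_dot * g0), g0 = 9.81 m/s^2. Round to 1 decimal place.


Step 1: m_dot * g0 = 363.3 * 9.81 = 3563.97
Step 2: Isp = 974467 / 3563.97 = 273.4 s

273.4


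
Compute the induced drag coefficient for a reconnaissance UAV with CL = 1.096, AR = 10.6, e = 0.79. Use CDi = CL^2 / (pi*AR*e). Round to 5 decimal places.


Step 1: CL^2 = 1.096^2 = 1.201216
Step 2: pi * AR * e = 3.14159 * 10.6 * 0.79 = 26.307697
Step 3: CDi = 1.201216 / 26.307697 = 0.04566

0.04566


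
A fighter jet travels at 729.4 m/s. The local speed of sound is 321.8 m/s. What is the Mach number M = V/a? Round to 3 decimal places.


Step 1: M = V / a = 729.4 / 321.8
Step 2: M = 2.267

2.267


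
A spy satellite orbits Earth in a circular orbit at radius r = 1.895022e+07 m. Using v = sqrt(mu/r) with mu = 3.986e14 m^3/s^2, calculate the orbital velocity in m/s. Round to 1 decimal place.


Step 1: mu / r = 3.986e14 / 1.895022e+07 = 21034056.5967
Step 2: v = sqrt(21034056.5967) = 4586.3 m/s

4586.3


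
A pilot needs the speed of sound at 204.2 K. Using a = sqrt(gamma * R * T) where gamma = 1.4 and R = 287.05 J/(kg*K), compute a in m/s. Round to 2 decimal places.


Step 1: gamma * R * T = 1.4 * 287.05 * 204.2 = 82061.854
Step 2: a = sqrt(82061.854) = 286.46 m/s

286.46


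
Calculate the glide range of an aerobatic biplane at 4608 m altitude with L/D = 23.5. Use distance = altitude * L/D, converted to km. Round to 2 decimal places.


Step 1: Glide distance = altitude * L/D = 4608 * 23.5 = 108288.0 m
Step 2: Convert to km: 108288.0 / 1000 = 108.29 km

108.29


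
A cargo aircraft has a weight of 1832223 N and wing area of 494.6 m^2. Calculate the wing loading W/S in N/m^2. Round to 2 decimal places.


Step 1: Wing loading = W / S = 1832223 / 494.6
Step 2: Wing loading = 3704.45 N/m^2

3704.45


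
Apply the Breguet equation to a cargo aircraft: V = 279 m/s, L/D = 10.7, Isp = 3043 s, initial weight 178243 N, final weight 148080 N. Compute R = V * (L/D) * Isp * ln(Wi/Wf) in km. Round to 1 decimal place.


Step 1: Coefficient = V * (L/D) * Isp = 279 * 10.7 * 3043 = 9084267.9 m
Step 2: Wi/Wf = 178243 / 148080 = 1.203694
Step 3: ln(1.203694) = 0.185395
Step 4: R = 9084267.9 * 0.185395 = 1684178.9 m = 1684.2 km

1684.2


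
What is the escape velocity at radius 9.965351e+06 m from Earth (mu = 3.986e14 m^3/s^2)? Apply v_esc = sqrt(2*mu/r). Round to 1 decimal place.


Step 1: 2*mu/r = 2 * 3.986e14 / 9.965351e+06 = 79997182.2367
Step 2: v_esc = sqrt(79997182.2367) = 8944.1 m/s

8944.1


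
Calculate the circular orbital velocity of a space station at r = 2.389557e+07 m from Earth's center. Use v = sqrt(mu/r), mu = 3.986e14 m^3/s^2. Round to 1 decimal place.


Step 1: mu / r = 3.986e14 / 2.389557e+07 = 16680916.1698
Step 2: v = sqrt(16680916.1698) = 4084.2 m/s

4084.2


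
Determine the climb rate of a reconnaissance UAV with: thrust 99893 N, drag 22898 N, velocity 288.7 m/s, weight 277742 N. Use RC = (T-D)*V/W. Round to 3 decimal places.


Step 1: Excess thrust = T - D = 99893 - 22898 = 76995 N
Step 2: Excess power = 76995 * 288.7 = 22228456.5 W
Step 3: RC = 22228456.5 / 277742 = 80.033 m/s

80.033


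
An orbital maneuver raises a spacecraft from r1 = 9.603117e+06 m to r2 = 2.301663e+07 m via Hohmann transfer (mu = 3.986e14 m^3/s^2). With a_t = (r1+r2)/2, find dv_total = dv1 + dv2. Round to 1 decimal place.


Step 1: Transfer semi-major axis a_t = (9.603117e+06 + 2.301663e+07) / 2 = 1.630987e+07 m
Step 2: v1 (circular at r1) = sqrt(mu/r1) = 6442.62 m/s
Step 3: v_t1 = sqrt(mu*(2/r1 - 1/a_t)) = 7653.47 m/s
Step 4: dv1 = |7653.47 - 6442.62| = 1210.84 m/s
Step 5: v2 (circular at r2) = 4161.48 m/s, v_t2 = 3193.22 m/s
Step 6: dv2 = |4161.48 - 3193.22| = 968.26 m/s
Step 7: Total delta-v = 1210.84 + 968.26 = 2179.1 m/s

2179.1


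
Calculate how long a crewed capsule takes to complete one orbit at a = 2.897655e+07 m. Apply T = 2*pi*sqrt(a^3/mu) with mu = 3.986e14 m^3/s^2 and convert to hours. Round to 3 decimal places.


Step 1: a^3 / mu = 2.432988e+22 / 3.986e14 = 6.103834e+07
Step 2: sqrt(6.103834e+07) = 7812.7039 s
Step 3: T = 2*pi * 7812.7039 = 49088.67 s
Step 4: T in hours = 49088.67 / 3600 = 13.636 hours

13.636


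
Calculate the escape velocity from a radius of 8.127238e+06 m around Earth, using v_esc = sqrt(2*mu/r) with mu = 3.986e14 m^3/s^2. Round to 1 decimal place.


Step 1: 2*mu/r = 2 * 3.986e14 / 8.127238e+06 = 98089904.59
Step 2: v_esc = sqrt(98089904.59) = 9904.0 m/s

9904.0


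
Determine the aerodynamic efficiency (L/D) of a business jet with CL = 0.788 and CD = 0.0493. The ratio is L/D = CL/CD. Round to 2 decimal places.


Step 1: L/D = CL / CD = 0.788 / 0.0493
Step 2: L/D = 15.98

15.98


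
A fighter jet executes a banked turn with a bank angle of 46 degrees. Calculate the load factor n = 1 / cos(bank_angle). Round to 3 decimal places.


Step 1: Convert 46 degrees to radians = 0.802851
Step 2: cos(46 deg) = 0.694658
Step 3: n = 1 / 0.694658 = 1.440

1.440


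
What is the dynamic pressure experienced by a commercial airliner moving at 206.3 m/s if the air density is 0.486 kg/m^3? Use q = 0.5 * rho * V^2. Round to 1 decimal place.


Step 1: V^2 = 206.3^2 = 42559.69
Step 2: q = 0.5 * 0.486 * 42559.69
Step 3: q = 10342.0 Pa

10342.0


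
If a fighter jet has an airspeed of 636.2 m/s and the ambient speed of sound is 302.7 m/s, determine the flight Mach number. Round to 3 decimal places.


Step 1: M = V / a = 636.2 / 302.7
Step 2: M = 2.102

2.102


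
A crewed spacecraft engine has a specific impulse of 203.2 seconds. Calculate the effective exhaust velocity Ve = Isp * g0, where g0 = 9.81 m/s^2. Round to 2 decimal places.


Step 1: Ve = Isp * g0 = 203.2 * 9.81
Step 2: Ve = 1993.39 m/s

1993.39


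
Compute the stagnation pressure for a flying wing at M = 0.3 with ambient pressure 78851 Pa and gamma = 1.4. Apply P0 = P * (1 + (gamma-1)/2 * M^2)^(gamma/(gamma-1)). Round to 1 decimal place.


Step 1: (gamma-1)/2 * M^2 = 0.2 * 0.09 = 0.018
Step 2: 1 + 0.018 = 1.018
Step 3: Exponent gamma/(gamma-1) = 3.5
Step 4: P0 = 78851 * 1.018^3.5 = 83931.4 Pa

83931.4


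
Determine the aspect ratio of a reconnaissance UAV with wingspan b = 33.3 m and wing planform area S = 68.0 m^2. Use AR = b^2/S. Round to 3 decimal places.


Step 1: b^2 = 33.3^2 = 1108.89
Step 2: AR = 1108.89 / 68.0 = 16.307

16.307


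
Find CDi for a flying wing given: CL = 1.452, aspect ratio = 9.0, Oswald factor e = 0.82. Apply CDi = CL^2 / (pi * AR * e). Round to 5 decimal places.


Step 1: CL^2 = 1.452^2 = 2.108304
Step 2: pi * AR * e = 3.14159 * 9.0 * 0.82 = 23.184954
Step 3: CDi = 2.108304 / 23.184954 = 0.09093

0.09093


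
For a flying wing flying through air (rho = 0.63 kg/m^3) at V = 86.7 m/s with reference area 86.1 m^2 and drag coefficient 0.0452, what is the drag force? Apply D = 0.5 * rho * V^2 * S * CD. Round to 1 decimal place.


Step 1: Dynamic pressure q = 0.5 * 0.63 * 86.7^2 = 2367.8203 Pa
Step 2: Drag D = q * S * CD = 2367.8203 * 86.1 * 0.0452
Step 3: D = 9214.9 N

9214.9


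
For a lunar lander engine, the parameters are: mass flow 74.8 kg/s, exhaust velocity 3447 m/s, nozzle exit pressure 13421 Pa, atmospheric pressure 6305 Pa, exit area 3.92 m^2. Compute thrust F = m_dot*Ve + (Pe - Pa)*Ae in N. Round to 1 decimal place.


Step 1: Momentum thrust = m_dot * Ve = 74.8 * 3447 = 257835.6 N
Step 2: Pressure thrust = (Pe - Pa) * Ae = (13421 - 6305) * 3.92 = 27894.72 N
Step 3: Total thrust F = 257835.6 + 27894.72 = 285730.3 N

285730.3


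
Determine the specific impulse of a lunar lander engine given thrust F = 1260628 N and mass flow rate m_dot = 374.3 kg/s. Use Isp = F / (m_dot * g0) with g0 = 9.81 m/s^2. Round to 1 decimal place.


Step 1: m_dot * g0 = 374.3 * 9.81 = 3671.88
Step 2: Isp = 1260628 / 3671.88 = 343.3 s

343.3


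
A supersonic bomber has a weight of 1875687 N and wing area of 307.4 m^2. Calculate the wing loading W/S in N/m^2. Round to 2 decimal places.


Step 1: Wing loading = W / S = 1875687 / 307.4
Step 2: Wing loading = 6101.78 N/m^2

6101.78


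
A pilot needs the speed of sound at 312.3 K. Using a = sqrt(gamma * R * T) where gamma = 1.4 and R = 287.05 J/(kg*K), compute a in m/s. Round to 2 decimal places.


Step 1: gamma * R * T = 1.4 * 287.05 * 312.3 = 125504.001
Step 2: a = sqrt(125504.001) = 354.27 m/s

354.27


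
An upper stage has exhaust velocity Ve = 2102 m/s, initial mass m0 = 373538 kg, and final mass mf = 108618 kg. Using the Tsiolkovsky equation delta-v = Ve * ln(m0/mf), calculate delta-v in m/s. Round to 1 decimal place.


Step 1: Mass ratio m0/mf = 373538 / 108618 = 3.439006
Step 2: ln(3.439006) = 1.235183
Step 3: delta-v = 2102 * 1.235183 = 2596.4 m/s

2596.4


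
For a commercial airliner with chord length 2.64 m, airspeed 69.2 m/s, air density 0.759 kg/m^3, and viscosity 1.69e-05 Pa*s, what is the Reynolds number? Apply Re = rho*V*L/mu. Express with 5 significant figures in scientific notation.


Step 1: Numerator = rho * V * L = 0.759 * 69.2 * 2.64 = 138.660192
Step 2: Re = 138.660192 / 1.69e-05
Step 3: Re = 8.2047e+06

8.2047e+06


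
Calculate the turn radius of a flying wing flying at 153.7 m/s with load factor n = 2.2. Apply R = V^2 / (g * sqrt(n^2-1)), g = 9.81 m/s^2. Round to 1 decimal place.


Step 1: V^2 = 153.7^2 = 23623.69
Step 2: n^2 - 1 = 2.2^2 - 1 = 3.84
Step 3: sqrt(3.84) = 1.959592
Step 4: R = 23623.69 / (9.81 * 1.959592) = 1228.9 m

1228.9


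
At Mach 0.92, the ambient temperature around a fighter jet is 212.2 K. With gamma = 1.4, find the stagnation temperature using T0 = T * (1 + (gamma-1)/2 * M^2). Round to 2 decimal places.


Step 1: (gamma-1)/2 = 0.2
Step 2: M^2 = 0.8464
Step 3: 1 + 0.2 * 0.8464 = 1.16928
Step 4: T0 = 212.2 * 1.16928 = 248.12 K

248.12


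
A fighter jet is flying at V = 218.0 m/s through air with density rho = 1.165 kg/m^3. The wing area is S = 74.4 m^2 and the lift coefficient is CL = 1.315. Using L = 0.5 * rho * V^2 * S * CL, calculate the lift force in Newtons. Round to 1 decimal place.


Step 1: Calculate dynamic pressure q = 0.5 * 1.165 * 218.0^2 = 0.5 * 1.165 * 47524.0 = 27682.73 Pa
Step 2: Multiply by wing area and lift coefficient: L = 27682.73 * 74.4 * 1.315
Step 3: L = 2059595.112 * 1.315 = 2708367.6 N

2708367.6


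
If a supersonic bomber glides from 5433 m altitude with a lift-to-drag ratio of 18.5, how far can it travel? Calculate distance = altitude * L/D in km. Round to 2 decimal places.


Step 1: Glide distance = altitude * L/D = 5433 * 18.5 = 100510.5 m
Step 2: Convert to km: 100510.5 / 1000 = 100.51 km

100.51


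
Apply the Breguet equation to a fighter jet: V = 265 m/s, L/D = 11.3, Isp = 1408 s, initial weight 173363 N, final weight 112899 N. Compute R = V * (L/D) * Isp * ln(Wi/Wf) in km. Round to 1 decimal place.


Step 1: Coefficient = V * (L/D) * Isp = 265 * 11.3 * 1408 = 4216256.0 m
Step 2: Wi/Wf = 173363 / 112899 = 1.535558
Step 3: ln(1.535558) = 0.428894
Step 4: R = 4216256.0 * 0.428894 = 1808327.1 m = 1808.3 km

1808.3


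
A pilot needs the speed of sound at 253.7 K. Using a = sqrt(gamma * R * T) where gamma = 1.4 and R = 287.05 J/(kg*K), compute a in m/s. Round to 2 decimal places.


Step 1: gamma * R * T = 1.4 * 287.05 * 253.7 = 101954.419
Step 2: a = sqrt(101954.419) = 319.30 m/s

319.30


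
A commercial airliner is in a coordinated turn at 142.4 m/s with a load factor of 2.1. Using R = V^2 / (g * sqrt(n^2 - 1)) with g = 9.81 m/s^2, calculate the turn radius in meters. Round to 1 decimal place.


Step 1: V^2 = 142.4^2 = 20277.76
Step 2: n^2 - 1 = 2.1^2 - 1 = 3.41
Step 3: sqrt(3.41) = 1.846619
Step 4: R = 20277.76 / (9.81 * 1.846619) = 1119.4 m

1119.4


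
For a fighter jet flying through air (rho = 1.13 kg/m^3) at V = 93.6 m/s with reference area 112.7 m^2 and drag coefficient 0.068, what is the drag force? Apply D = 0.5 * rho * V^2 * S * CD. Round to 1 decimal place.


Step 1: Dynamic pressure q = 0.5 * 1.13 * 93.6^2 = 4949.9424 Pa
Step 2: Drag D = q * S * CD = 4949.9424 * 112.7 * 0.068
Step 3: D = 37934.4 N

37934.4


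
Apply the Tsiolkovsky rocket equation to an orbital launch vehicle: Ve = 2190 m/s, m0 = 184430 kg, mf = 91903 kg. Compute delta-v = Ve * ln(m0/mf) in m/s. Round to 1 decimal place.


Step 1: Mass ratio m0/mf = 184430 / 91903 = 2.00679
Step 2: ln(2.00679) = 0.696536
Step 3: delta-v = 2190 * 0.696536 = 1525.4 m/s

1525.4


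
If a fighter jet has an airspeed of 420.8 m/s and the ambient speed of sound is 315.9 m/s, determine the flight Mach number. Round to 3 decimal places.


Step 1: M = V / a = 420.8 / 315.9
Step 2: M = 1.332

1.332


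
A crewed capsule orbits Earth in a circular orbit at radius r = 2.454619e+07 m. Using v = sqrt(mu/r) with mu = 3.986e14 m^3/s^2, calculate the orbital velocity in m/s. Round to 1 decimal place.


Step 1: mu / r = 3.986e14 / 2.454619e+07 = 16238772.6975
Step 2: v = sqrt(16238772.6975) = 4029.7 m/s

4029.7


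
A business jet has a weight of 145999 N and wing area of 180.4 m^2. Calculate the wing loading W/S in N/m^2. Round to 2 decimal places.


Step 1: Wing loading = W / S = 145999 / 180.4
Step 2: Wing loading = 809.31 N/m^2

809.31


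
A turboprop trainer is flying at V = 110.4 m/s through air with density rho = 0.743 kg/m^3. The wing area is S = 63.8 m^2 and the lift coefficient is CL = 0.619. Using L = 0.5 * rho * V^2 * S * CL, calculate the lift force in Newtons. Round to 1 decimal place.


Step 1: Calculate dynamic pressure q = 0.5 * 0.743 * 110.4^2 = 0.5 * 0.743 * 12188.16 = 4527.9014 Pa
Step 2: Multiply by wing area and lift coefficient: L = 4527.9014 * 63.8 * 0.619
Step 3: L = 288880.1119 * 0.619 = 178816.8 N

178816.8


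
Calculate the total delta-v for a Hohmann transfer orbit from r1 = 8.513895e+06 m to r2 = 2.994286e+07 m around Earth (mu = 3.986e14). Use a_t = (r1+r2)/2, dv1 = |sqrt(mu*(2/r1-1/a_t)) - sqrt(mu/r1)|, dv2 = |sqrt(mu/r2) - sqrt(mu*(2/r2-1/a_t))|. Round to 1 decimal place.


Step 1: Transfer semi-major axis a_t = (8.513895e+06 + 2.994286e+07) / 2 = 1.922838e+07 m
Step 2: v1 (circular at r1) = sqrt(mu/r1) = 6842.34 m/s
Step 3: v_t1 = sqrt(mu*(2/r1 - 1/a_t)) = 8538.47 m/s
Step 4: dv1 = |8538.47 - 6842.34| = 1696.13 m/s
Step 5: v2 (circular at r2) = 3648.56 m/s, v_t2 = 2427.81 m/s
Step 6: dv2 = |3648.56 - 2427.81| = 1220.75 m/s
Step 7: Total delta-v = 1696.13 + 1220.75 = 2916.9 m/s

2916.9


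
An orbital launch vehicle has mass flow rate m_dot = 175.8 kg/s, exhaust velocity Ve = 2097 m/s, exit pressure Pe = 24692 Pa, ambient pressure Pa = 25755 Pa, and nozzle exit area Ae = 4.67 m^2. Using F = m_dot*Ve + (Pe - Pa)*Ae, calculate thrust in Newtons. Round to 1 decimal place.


Step 1: Momentum thrust = m_dot * Ve = 175.8 * 2097 = 368652.6 N
Step 2: Pressure thrust = (Pe - Pa) * Ae = (24692 - 25755) * 4.67 = -4964.21 N
Step 3: Total thrust F = 368652.6 + -4964.21 = 363688.4 N

363688.4


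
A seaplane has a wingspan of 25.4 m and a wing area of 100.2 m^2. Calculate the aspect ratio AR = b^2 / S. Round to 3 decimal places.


Step 1: b^2 = 25.4^2 = 645.16
Step 2: AR = 645.16 / 100.2 = 6.439

6.439


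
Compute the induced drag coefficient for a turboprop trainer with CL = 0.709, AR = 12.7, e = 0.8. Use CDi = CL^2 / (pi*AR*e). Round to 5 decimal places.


Step 1: CL^2 = 0.709^2 = 0.502681
Step 2: pi * AR * e = 3.14159 * 12.7 * 0.8 = 31.918581
Step 3: CDi = 0.502681 / 31.918581 = 0.01575

0.01575
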